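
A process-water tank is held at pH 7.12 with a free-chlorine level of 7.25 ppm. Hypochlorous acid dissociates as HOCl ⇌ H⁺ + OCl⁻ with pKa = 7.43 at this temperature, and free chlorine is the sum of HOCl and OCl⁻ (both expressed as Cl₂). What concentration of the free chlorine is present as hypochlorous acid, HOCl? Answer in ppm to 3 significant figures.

4.87 ppm

[OCl⁻]/[HOCl] = 10^(pH − pKa) = 10^(7.12 − 7.43) = 10^-0.31 = 0.4898.
Fraction as HOCl = 1 / (1 + 0.4898) = 0.6712.
HOCl = 0.6712 × 7.25 ppm = 4.866 ppm.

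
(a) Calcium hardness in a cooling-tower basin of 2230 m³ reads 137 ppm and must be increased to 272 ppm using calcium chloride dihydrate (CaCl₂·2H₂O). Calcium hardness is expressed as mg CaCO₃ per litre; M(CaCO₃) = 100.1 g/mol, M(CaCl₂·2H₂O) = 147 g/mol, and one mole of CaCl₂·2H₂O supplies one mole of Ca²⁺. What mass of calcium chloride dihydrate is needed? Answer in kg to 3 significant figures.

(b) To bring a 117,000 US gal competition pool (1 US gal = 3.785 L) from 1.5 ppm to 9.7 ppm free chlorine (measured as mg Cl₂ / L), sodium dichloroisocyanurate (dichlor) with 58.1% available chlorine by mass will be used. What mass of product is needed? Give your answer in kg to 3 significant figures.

(a) 442 kg; (b) 6.25 kg

(a) Volume: 2230 m³ = 2,230,000 L.
(a) Hardness to add: (272 − 137) = 135 mg/L as CaCO₃ × 2,230,000 L = 301,000 g as CaCO₃.
(a) Moles of Ca²⁺ (1 mol Ca²⁺ ≡ 1 mol CaCO₃): 301,000 / 100.1 g/mol = 3007 mol.
(a) Mass of CaCl₂·2H₂O: 3007 × 147 = 442,100 g.

(b) Volume: 117,000 US gal × 3.785 L/gal = 442,845 L.
(b) Chlorine deficit: 9.7 − 1.5 = 8.2 ppm = 8.2 mg/L as Cl₂.
(b) Cl₂ equivalent needed: 8.2 mg/L × 442,845 L = 3,631,000 mg = 3631 g.
(b) Product at 58.1% available chlorine: 3631 / 0.581 = 6250 g.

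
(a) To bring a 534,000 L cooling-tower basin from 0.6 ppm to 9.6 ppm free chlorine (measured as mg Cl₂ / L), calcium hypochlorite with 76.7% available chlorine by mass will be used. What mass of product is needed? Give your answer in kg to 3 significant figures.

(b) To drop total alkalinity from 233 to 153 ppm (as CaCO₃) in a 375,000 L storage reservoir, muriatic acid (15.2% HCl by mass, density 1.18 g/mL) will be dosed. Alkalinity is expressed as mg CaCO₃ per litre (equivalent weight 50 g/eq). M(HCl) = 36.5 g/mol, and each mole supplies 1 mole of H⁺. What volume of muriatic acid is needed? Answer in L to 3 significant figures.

(a) Chlorine deficit: 9.6 − 0.6 = 9 ppm = 9 mg/L as Cl₂.
(a) Cl₂ equivalent needed: 9 mg/L × 534,000 L = 4,806,000 mg = 4806 g.
(a) Product at 76.7% available chlorine: 4806 / 0.767 = 6266 g.

(b) Alkalinity to neutralize: (233 − 153) = 80 mg/L as CaCO₃ × 375,000 L = 30,000 g as CaCO₃.
(b) Equivalents of H⁺ required: 30,000 ÷ 50 g/eq = 600 eq = 600 mol HCl.
(b) Mass of HCl: 600 × 36.5 = 21,900 g.
(b) Mass of 15.2% solution: 21,900 / 0.152 = 144,100 g.
(b) Volume: 144,100 g ÷ 1.18 g/mL = 122,100 mL.

(a) 6.27 kg; (b) 122 L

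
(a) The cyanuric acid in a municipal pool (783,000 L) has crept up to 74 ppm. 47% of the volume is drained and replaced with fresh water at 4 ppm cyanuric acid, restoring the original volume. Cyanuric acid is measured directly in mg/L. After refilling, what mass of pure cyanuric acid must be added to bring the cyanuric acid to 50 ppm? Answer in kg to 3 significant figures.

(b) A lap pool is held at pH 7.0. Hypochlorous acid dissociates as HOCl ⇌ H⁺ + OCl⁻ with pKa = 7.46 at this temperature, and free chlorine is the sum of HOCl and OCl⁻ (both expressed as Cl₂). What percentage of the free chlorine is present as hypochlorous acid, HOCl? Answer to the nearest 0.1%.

(a) After draining 47% and refilling: 74 × 0.53 + 4 × 0.47 = 41.1 ppm.
(a) Deficit to target: 50 − 41.1 = 8.9 mg/L.
(a) Mass: 8.9 mg/L × 783,000 L = 6969 g cyanuric acid.

(b) [OCl⁻]/[HOCl] = 10^(pH − pKa) = 10^(7.0 − 7.46) = 10^-0.46 = 0.3467.
(b) Fraction as HOCl = 1 / (1 + 0.3467) = 0.7425.

(a) 6.97 kg; (b) 74.3%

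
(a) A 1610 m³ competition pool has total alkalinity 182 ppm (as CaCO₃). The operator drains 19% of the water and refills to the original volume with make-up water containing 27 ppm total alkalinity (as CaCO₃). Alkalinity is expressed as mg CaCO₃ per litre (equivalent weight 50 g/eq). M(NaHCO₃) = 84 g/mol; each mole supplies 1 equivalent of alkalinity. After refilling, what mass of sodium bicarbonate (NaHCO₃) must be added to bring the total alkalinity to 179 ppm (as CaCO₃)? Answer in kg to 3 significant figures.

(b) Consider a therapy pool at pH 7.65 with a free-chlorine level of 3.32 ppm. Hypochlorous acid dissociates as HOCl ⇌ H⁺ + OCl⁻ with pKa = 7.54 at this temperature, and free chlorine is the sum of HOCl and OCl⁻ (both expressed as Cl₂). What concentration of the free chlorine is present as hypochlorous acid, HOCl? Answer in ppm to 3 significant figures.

(a) 71.5 kg; (b) 1.45 ppm

(a) Volume: 1610 m³ = 1,610,000 L.
(a) After draining 19% and refilling: 182 × 0.81 + 27 × 0.19 = 152.55 ppm.
(a) Deficit to target: 179 − 152.55 = 26.45 mg/L.
(a) As CaCO₃: 26.45 mg/L × 1,610,000 L = 42,580 g; ÷ 50 g/eq ÷ 1 = 851.7 mol NaHCO₃.
(a) Mass: 851.7 × 84 = 71,540 g.

(b) [OCl⁻]/[HOCl] = 10^(pH − pKa) = 10^(7.65 − 7.54) = 10^0.11 = 1.288.
(b) Fraction as HOCl = 1 / (1 + 1.288) = 0.437.
(b) HOCl = 0.437 × 3.32 ppm = 1.451 ppm.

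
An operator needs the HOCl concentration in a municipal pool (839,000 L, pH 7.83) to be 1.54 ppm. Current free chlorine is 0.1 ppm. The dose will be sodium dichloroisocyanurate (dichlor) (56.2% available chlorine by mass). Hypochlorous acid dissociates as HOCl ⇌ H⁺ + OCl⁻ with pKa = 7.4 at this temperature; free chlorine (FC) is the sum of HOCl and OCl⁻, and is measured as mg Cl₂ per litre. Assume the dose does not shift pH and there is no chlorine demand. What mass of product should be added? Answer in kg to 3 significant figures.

[OCl⁻]/[HOCl] = 10^(pH − pKa) = 10^(7.83 − 7.4) = 2.692; fraction as HOCl = 1/(1 + 2.692) = 0.2709.
Free chlorine required for 1.54 ppm HOCl: 1.54 / 0.2709 = 5.685 ppm.
FC to add: 5.685 − 0.1 = 5.585 mg/L as Cl₂.
Cl₂ equivalent: 5.585 mg/L × 839,000 L = 4686 g.
Product at 56.2% available Cl: 4686 / 0.562 = 8338 g.

8.34 kg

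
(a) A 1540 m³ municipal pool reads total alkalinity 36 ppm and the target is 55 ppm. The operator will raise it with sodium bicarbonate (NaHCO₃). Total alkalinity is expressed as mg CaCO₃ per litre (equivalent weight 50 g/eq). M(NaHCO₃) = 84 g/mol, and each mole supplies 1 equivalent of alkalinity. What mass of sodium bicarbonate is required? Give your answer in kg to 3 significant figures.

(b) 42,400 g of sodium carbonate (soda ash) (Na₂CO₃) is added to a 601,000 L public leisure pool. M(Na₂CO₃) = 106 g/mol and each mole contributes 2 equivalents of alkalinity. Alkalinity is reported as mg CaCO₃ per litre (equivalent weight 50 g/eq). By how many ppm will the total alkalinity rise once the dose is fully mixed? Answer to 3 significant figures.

(a) Volume: 1540 m³ = 1,540,000 L.
(a) Alkalinity to add: (55 − 36) = 19 mg/L as CaCO₃ × 1,540,000 L = 29,260 g as CaCO₃.
(a) Equivalents: 29,260 g ÷ 50 g/eq = 585.2 eq.
(a) NaHCO₃ supplies 1 eq per mole → 585.2 mol.
(a) Mass: 585.2 mol × 84 g/mol = 49,160 g.

(b) Moles of Na₂CO₃: 42,400 g ÷ 106 g/mol = 400 mol → 800 eq of alkalinity.
(b) As CaCO₃: 800 eq × 50 g/eq = 40,000 g.
(b) Rise: 40,000 g / 601,000 L × 1000 = 66.56 mg/L.

(a) 49.2 kg; (b) 66.6 ppm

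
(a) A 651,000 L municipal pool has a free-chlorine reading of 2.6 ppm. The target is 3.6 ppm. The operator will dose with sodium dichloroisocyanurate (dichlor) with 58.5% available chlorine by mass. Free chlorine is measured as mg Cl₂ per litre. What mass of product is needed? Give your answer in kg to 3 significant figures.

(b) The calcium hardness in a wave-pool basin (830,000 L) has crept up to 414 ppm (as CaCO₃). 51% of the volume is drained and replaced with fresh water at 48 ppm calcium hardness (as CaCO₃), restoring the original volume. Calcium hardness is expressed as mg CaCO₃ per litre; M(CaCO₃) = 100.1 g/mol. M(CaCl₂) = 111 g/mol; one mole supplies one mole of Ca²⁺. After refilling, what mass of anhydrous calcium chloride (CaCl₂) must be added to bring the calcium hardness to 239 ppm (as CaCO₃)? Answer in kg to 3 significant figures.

(a) 1.11 kg; (b) 10.7 kg

(a) Chlorine deficit: 3.6 − 2.6 = 1 ppm = 1 mg/L as Cl₂.
(a) Cl₂ equivalent needed: 1 mg/L × 651,000 L = 651,000 mg = 651 g.
(a) Product at 58.5% available chlorine: 651 / 0.585 = 1113 g.

(b) After draining 51% and refilling: 414 × 0.49 + 48 × 0.51 = 227.34 ppm.
(b) Deficit to target: 239 − 227.34 = 11.66 mg/L.
(b) As CaCO₃: 11.66 mg/L × 830,000 L = 9678 g; ÷ 100.1 = 96.68 mol Ca²⁺.
(b) Mass: 96.68 × 111 = 10,730 g.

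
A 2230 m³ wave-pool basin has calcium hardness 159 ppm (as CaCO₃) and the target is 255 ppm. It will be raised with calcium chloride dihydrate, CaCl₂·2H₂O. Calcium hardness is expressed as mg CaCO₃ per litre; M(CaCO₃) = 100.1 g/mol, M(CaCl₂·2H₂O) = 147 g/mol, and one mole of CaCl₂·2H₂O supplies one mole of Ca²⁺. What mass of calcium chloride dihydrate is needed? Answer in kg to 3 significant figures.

314 kg

Volume: 2230 m³ = 2,230,000 L.
Hardness to add: (255 − 159) = 96 mg/L as CaCO₃ × 2,230,000 L = 214,100 g as CaCO₃.
Moles of Ca²⁺ (1 mol Ca²⁺ ≡ 1 mol CaCO₃): 214,100 / 100.1 g/mol = 2139 mol.
Mass of CaCl₂·2H₂O: 2139 × 147 = 314,400 g.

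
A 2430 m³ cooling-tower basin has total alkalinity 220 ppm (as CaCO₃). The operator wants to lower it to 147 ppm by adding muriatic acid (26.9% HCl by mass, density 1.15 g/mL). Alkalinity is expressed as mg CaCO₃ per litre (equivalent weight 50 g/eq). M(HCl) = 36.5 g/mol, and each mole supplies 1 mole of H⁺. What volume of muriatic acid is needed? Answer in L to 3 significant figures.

419 L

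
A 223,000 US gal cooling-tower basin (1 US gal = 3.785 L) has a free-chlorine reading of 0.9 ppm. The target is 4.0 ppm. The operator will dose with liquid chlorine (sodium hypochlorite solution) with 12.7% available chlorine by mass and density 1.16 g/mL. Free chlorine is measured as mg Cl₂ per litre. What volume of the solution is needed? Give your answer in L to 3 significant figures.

17.8 L

Volume: 223,000 US gal × 3.785 L/gal = 844,055 L.
Chlorine deficit: 4.0 − 0.9 = 3.1 ppm = 3.1 mg/L as Cl₂.
Cl₂ equivalent needed: 3.1 mg/L × 844,055 L = 2,617,000 mg = 2617 g.
Product at 12.7% available chlorine: 2617 / 0.127 = 20,600 g.
Volume at density 1.16 g/mL: 20,600 g ÷ 1.16 g/mL = 17,760 mL.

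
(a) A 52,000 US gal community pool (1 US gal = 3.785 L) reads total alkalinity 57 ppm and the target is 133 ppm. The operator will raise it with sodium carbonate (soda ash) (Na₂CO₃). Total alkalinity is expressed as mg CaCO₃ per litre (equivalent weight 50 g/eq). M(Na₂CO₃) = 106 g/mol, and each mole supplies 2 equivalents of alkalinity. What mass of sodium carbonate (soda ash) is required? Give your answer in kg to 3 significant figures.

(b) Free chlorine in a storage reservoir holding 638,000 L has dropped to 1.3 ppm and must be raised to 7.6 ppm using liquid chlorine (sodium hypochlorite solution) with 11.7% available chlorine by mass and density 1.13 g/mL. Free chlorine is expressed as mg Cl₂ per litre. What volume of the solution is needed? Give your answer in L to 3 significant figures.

(a) Volume: 52,000 US gal × 3.785 L/gal = 196,820 L.
(a) Alkalinity to add: (133 − 57) = 76 mg/L as CaCO₃ × 196,820 L = 14,960 g as CaCO₃.
(a) Equivalents: 14,960 g ÷ 50 g/eq = 299.2 eq.
(a) Each mole of Na₂CO₃ supplies 2 eq, so 299.2 / 2 = 149.6 mol.
(a) Mass: 149.6 mol × 106 g/mol = 15,860 g.

(b) Chlorine deficit: 7.6 − 1.3 = 6.3 ppm = 6.3 mg/L as Cl₂.
(b) Cl₂ equivalent needed: 6.3 mg/L × 638,000 L = 4,019,000 mg = 4019 g.
(b) Product at 11.7% available chlorine: 4019 / 0.117 = 34,350 g.
(b) Volume at density 1.13 g/mL: 34,350 g ÷ 1.13 g/mL = 30,400 mL.

(a) 15.9 kg; (b) 30.4 L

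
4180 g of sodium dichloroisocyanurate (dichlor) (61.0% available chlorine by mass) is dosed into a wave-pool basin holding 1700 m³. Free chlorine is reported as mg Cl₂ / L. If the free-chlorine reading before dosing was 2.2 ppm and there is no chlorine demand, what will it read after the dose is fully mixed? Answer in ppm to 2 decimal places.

Volume: 1700 m³ = 1,700,000 L.
Available chlorine delivered: 4180 g × 0.61 = 2550 g as Cl₂.
Concentration rise: 2550 g / 1,700,000 L = 1.5 mg/L = 1.50 ppm.
Final FC: 2.2 + 1.50 = 3.70 ppm.

3.70 ppm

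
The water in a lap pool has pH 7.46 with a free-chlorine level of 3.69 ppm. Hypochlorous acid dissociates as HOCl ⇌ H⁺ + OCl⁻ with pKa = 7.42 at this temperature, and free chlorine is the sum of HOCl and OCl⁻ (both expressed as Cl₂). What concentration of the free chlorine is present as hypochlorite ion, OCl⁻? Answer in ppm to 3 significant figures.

1.93 ppm

[OCl⁻]/[HOCl] = 10^(pH − pKa) = 10^(7.46 − 7.42) = 10^0.04 = 1.096.
Fraction as HOCl = 1 / (1 + 1.096) = 0.477.
OCl⁻ = (1 − 0.477) × 3.69 ppm = 1.93 ppm.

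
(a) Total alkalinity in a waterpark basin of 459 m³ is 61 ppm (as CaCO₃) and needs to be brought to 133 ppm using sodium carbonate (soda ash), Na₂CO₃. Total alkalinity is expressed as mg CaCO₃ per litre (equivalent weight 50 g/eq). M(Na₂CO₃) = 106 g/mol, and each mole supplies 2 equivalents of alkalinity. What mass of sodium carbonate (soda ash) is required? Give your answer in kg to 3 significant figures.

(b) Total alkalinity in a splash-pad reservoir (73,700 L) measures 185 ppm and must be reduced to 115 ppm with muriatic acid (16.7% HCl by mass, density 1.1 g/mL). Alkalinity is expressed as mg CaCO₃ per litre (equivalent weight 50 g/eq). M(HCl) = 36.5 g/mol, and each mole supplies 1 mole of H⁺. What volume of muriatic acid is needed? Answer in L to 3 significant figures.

(a) Volume: 459 m³ = 459,000 L.
(a) Alkalinity to add: (133 − 61) = 72 mg/L as CaCO₃ × 459,000 L = 33,050 g as CaCO₃.
(a) Equivalents: 33,050 g ÷ 50 g/eq = 661 eq.
(a) Each mole of Na₂CO₃ supplies 2 eq, so 661 / 2 = 330.5 mol.
(a) Mass: 330.5 mol × 106 g/mol = 35,030 g.

(b) Alkalinity to neutralize: (185 − 115) = 70 mg/L as CaCO₃ × 73,700 L = 5159 g as CaCO₃.
(b) Equivalents of H⁺ required: 5159 ÷ 50 g/eq = 103.2 eq = 103.2 mol HCl.
(b) Mass of HCl: 103.2 × 36.5 = 3766 g.
(b) Mass of 16.7% solution: 3766 / 0.167 = 22,550 g.
(b) Volume: 22,550 g ÷ 1.1 g/mL = 20,500 mL.

(a) 35.0 kg; (b) 20.5 L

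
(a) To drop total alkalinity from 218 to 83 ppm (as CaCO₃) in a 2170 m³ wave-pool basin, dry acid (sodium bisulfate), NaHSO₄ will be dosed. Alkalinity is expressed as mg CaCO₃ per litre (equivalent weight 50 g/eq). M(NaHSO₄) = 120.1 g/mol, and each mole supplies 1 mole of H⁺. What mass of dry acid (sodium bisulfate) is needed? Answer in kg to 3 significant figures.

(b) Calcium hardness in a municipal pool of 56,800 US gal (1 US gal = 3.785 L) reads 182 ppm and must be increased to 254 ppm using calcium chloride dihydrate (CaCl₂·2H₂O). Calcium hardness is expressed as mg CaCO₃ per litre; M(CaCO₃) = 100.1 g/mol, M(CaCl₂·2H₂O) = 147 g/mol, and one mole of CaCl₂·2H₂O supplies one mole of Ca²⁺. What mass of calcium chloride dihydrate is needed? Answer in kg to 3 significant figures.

(a) 704 kg; (b) 22.7 kg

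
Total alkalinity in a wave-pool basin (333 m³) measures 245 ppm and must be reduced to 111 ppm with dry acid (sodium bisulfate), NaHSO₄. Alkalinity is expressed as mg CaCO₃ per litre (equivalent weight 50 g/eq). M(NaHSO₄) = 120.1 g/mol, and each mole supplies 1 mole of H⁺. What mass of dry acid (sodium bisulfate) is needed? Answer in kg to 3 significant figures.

107 kg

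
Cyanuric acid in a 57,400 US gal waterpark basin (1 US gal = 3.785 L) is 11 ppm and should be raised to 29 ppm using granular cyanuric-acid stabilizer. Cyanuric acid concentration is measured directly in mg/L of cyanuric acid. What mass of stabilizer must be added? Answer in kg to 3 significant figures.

Volume: 57,400 US gal × 3.785 L/gal = 217,259 L.
CYA to add: (29 − 11) = 18 mg/L × 217,259 L = 3911 g cyanuric acid.

3.91 kg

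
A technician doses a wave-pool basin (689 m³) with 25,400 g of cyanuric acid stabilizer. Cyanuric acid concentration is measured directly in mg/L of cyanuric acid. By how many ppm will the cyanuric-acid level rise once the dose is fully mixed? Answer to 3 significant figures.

36.9 ppm

Volume: 689 m³ = 689,000 L.
Rise: 25,400 g / 689,000 L × 1000 = 36.87 mg/L.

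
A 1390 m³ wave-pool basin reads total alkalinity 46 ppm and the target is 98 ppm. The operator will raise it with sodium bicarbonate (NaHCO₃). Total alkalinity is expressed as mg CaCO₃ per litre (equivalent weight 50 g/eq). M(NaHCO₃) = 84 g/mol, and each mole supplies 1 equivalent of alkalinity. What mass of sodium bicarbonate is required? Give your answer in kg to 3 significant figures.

121 kg

Volume: 1390 m³ = 1,390,000 L.
Alkalinity to add: (98 − 46) = 52 mg/L as CaCO₃ × 1,390,000 L = 72,280 g as CaCO₃.
Equivalents: 72,280 g ÷ 50 g/eq = 1446 eq.
NaHCO₃ supplies 1 eq per mole → 1446 mol.
Mass: 1446 mol × 84 g/mol = 121,400 g.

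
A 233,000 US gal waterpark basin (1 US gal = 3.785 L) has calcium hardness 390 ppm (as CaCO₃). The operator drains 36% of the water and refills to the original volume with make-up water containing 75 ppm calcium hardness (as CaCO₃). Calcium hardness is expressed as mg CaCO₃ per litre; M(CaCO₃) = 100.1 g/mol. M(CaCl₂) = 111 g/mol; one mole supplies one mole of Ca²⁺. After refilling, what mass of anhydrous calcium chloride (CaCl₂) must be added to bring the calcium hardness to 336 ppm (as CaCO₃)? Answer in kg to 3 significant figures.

Volume: 233,000 US gal × 3.785 L/gal = 881,905 L.
After draining 36% and refilling: 390 × 0.64 + 75 × 0.36 = 276.6 ppm.
Deficit to target: 336 − 276.6 = 59.4 mg/L.
As CaCO₃: 59.4 mg/L × 881,905 L = 52,390 g; ÷ 100.1 = 523.3 mol Ca²⁺.
Mass: 523.3 × 111 = 58,090 g.

58.1 kg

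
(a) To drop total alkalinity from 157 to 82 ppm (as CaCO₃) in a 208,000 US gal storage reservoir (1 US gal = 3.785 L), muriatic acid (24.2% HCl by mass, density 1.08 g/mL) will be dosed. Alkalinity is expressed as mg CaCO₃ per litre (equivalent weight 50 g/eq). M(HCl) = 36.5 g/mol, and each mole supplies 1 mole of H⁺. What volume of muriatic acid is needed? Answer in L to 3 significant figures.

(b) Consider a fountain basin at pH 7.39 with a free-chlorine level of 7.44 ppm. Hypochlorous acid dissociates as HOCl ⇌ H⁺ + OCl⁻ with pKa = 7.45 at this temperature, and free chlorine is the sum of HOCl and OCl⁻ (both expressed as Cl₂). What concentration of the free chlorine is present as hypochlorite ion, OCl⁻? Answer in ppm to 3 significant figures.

(a) Volume: 208,000 US gal × 3.785 L/gal = 787,280 L.
(a) Alkalinity to neutralize: (157 − 82) = 75 mg/L as CaCO₃ × 787,280 L = 59,050 g as CaCO₃.
(a) Equivalents of H⁺ required: 59,050 ÷ 50 g/eq = 1181 eq = 1181 mol HCl.
(a) Mass of HCl: 1181 × 36.5 = 43,100 g.
(a) Mass of 24.2% solution: 43,100 / 0.242 = 178,100 g.
(a) Volume: 178,100 g ÷ 1.08 g/mL = 164,900 mL.

(b) [OCl⁻]/[HOCl] = 10^(pH − pKa) = 10^(7.39 − 7.45) = 10^-0.06 = 0.871.
(b) Fraction as HOCl = 1 / (1 + 0.871) = 0.5345.
(b) OCl⁻ = (1 − 0.5345) × 7.44 ppm = 3.463 ppm.

(a) 165 L; (b) 3.46 ppm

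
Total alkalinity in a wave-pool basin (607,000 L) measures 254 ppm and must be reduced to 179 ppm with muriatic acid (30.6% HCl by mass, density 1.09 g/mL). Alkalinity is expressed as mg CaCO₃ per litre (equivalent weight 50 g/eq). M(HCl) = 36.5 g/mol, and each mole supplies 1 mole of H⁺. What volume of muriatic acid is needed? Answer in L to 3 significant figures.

Alkalinity to neutralize: (254 − 179) = 75 mg/L as CaCO₃ × 607,000 L = 45,520 g as CaCO₃.
Equivalents of H⁺ required: 45,520 ÷ 50 g/eq = 910.5 eq = 910.5 mol HCl.
Mass of HCl: 910.5 × 36.5 = 33,230 g.
Mass of 30.6% solution: 33,230 / 0.306 = 108,600 g.
Volume: 108,600 g ÷ 1.09 g/mL = 99,640 mL.

99.6 L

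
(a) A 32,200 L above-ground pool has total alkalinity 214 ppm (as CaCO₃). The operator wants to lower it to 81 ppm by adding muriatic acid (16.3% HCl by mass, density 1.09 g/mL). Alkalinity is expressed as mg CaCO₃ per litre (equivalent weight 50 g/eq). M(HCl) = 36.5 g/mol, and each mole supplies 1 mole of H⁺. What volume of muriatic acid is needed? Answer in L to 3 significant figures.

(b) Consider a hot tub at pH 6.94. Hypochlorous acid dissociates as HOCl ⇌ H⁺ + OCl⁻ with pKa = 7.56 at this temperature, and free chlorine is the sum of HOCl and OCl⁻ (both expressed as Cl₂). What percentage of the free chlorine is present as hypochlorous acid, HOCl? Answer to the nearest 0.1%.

(a) Alkalinity to neutralize: (214 − 81) = 133 mg/L as CaCO₃ × 32,200 L = 4283 g as CaCO₃.
(a) Equivalents of H⁺ required: 4283 ÷ 50 g/eq = 85.65 eq = 85.65 mol HCl.
(a) Mass of HCl: 85.65 × 36.5 = 3126 g.
(a) Mass of 16.3% solution: 3126 / 0.163 = 19,180 g.
(a) Volume: 19,180 g ÷ 1.09 g/mL = 17,600 mL.

(b) [OCl⁻]/[HOCl] = 10^(pH − pKa) = 10^(6.94 − 7.56) = 10^-0.62 = 0.2399.
(b) Fraction as HOCl = 1 / (1 + 0.2399) = 0.8065.

(a) 17.6 L; (b) 80.7%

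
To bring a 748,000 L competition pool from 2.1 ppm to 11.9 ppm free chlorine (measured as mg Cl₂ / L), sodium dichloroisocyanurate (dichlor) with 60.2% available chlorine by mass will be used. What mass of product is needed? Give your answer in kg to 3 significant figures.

Chlorine deficit: 11.9 − 2.1 = 9.8 ppm = 9.8 mg/L as Cl₂.
Cl₂ equivalent needed: 9.8 mg/L × 748,000 L = 7,330,000 mg = 7330 g.
Product at 60.2% available chlorine: 7330 / 0.602 = 12,180 g.

12.2 kg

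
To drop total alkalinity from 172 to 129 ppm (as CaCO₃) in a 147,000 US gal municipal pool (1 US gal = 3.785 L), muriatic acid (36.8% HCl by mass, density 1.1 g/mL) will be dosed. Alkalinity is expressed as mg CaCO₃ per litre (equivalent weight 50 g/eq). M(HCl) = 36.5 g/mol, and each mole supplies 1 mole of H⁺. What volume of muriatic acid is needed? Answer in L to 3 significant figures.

43.1 L

Volume: 147,000 US gal × 3.785 L/gal = 556,395 L.
Alkalinity to neutralize: (172 − 129) = 43 mg/L as CaCO₃ × 556,395 L = 23,920 g as CaCO₃.
Equivalents of H⁺ required: 23,920 ÷ 50 g/eq = 478.5 eq = 478.5 mol HCl.
Mass of HCl: 478.5 × 36.5 = 17,470 g.
Mass of 36.8% solution: 17,470 / 0.368 = 47,460 g.
Volume: 47,460 g ÷ 1.1 g/mL = 43,150 mL.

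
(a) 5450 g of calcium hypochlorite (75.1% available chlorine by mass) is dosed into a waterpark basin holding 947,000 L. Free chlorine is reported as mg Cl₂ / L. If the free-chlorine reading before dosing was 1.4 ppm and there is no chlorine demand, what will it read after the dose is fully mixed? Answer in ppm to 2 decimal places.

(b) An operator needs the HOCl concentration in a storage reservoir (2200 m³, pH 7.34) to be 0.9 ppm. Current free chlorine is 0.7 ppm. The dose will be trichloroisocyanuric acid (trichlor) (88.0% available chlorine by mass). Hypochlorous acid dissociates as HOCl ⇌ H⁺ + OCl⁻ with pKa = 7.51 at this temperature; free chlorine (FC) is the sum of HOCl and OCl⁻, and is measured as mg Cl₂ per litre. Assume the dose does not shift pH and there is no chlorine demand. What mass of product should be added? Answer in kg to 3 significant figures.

(a) Available chlorine delivered: 5450 g × 0.751 = 4093 g as Cl₂.
(a) Concentration rise: 4093 g / 947,000 L = 4.322 mg/L = 4.32 ppm.
(a) Final FC: 1.4 + 4.32 = 5.72 ppm.

(b) Volume: 2200 m³ = 2,200,000 L.
(b) [OCl⁻]/[HOCl] = 10^(pH − pKa) = 10^(7.34 − 7.51) = 0.6761; fraction as HOCl = 1/(1 + 0.6761) = 0.5966.
(b) Free chlorine required for 0.9 ppm HOCl: 0.9 / 0.5966 = 1.508 ppm.
(b) FC to add: 1.508 − 0.7 = 0.8085 mg/L as Cl₂.
(b) Cl₂ equivalent: 0.8085 mg/L × 2,200,000 L = 1779 g.
(b) Product at 88.0% available Cl: 1779 / 0.88 = 2021 g.

(a) 5.72 ppm; (b) 2.02 kg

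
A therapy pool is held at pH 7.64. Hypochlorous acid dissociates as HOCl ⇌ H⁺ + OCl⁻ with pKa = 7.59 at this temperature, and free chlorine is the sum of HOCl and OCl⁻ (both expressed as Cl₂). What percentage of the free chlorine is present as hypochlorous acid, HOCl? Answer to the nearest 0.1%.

[OCl⁻]/[HOCl] = 10^(pH − pKa) = 10^(7.64 − 7.59) = 10^0.05 = 1.122.
Fraction as HOCl = 1 / (1 + 1.122) = 0.4712.

47.1%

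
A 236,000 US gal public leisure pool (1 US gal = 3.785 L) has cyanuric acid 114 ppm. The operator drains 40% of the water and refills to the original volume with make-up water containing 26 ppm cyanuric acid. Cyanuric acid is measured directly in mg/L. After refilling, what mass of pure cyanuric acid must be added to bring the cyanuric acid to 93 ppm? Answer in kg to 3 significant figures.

Volume: 236,000 US gal × 3.785 L/gal = 893,260 L.
After draining 40% and refilling: 114 × 0.60 + 26 × 0.40 = 78.8 ppm.
Deficit to target: 93 − 78.8 = 14.2 mg/L.
Mass: 14.2 mg/L × 893,260 L = 12,680 g cyanuric acid.

12.7 kg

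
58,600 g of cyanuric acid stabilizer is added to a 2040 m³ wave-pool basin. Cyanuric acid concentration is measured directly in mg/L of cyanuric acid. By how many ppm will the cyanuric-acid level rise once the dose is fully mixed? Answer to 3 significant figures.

28.7 ppm

Volume: 2040 m³ = 2,040,000 L.
Rise: 58,600 g / 2,040,000 L × 1000 = 28.73 mg/L.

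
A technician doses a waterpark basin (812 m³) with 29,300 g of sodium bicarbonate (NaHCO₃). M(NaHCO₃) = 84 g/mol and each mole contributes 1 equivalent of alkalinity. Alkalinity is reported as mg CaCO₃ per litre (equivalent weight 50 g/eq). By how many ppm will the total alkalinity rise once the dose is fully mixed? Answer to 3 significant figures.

21.5 ppm

Volume: 812 m³ = 812,000 L.
Moles of NaHCO₃: 29,300 g ÷ 84 g/mol = 348.8 mol → 348.8 eq of alkalinity.
As CaCO₃: 348.8 eq × 50 g/eq = 17,440 g.
Rise: 17,440 g / 812,000 L × 1000 = 21.48 mg/L.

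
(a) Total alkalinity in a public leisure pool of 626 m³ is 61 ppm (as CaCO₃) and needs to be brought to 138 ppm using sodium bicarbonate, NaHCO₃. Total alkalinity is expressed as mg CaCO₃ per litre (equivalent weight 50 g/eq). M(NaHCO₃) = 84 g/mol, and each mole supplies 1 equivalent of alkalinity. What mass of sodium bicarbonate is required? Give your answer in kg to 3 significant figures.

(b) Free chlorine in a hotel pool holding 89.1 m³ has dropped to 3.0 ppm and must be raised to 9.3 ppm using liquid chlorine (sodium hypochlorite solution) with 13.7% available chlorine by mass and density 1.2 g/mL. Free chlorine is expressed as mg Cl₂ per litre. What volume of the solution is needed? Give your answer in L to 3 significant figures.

(a) Volume: 626 m³ = 626,000 L.
(a) Alkalinity to add: (138 − 61) = 77 mg/L as CaCO₃ × 626,000 L = 48,200 g as CaCO₃.
(a) Equivalents: 48,200 g ÷ 50 g/eq = 964 eq.
(a) NaHCO₃ supplies 1 eq per mole → 964 mol.
(a) Mass: 964 mol × 84 g/mol = 80,980 g.

(b) Volume: 89.1 m³ = 89,100 L.
(b) Chlorine deficit: 9.3 − 3.0 = 6.3 ppm = 6.3 mg/L as Cl₂.
(b) Cl₂ equivalent needed: 6.3 mg/L × 89,100 L = 561,300 mg = 561.3 g.
(b) Product at 13.7% available chlorine: 561.3 / 0.137 = 4097 g.
(b) Volume at density 1.2 g/mL: 4097 g ÷ 1.2 g/mL = 3414 mL.

(a) 81.0 kg; (b) 3.41 L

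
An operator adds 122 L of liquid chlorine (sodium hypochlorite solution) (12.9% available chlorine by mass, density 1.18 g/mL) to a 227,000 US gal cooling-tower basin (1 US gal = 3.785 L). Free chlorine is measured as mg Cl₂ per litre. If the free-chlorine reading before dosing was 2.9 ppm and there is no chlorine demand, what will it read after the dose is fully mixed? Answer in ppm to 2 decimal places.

Volume: 227,000 US gal × 3.785 L/gal = 859,195 L.
Mass of solution: 122 L × 1000 mL/L × 1.18 g/mL = 144,000 g.
Available chlorine delivered: 144,000 g × 0.129 = 18,570 g as Cl₂.
Concentration rise: 18,570 g / 859,195 L = 21.61 mg/L = 21.61 ppm.
Final FC: 2.9 + 21.61 = 24.51 ppm.

24.51 ppm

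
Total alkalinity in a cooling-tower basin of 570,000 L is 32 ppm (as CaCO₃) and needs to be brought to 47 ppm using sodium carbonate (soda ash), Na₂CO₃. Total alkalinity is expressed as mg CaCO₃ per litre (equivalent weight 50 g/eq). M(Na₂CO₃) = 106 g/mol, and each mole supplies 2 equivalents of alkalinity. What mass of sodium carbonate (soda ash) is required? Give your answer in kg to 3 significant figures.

9.06 kg

Alkalinity to add: (47 − 32) = 15 mg/L as CaCO₃ × 570,000 L = 8550 g as CaCO₃.
Equivalents: 8550 g ÷ 50 g/eq = 171 eq.
Each mole of Na₂CO₃ supplies 2 eq, so 171 / 2 = 85.5 mol.
Mass: 85.5 mol × 106 g/mol = 9063 g.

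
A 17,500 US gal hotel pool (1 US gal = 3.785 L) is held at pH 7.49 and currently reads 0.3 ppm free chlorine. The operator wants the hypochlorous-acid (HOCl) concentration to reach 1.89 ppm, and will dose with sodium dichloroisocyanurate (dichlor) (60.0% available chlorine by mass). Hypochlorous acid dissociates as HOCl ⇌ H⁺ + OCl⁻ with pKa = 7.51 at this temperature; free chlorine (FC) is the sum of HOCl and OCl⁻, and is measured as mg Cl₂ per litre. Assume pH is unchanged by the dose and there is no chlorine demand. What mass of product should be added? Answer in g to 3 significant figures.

Volume: 17,500 US gal × 3.785 L/gal = 66,238 L.
[OCl⁻]/[HOCl] = 10^(pH − pKa) = 10^(7.49 − 7.51) = 0.955; fraction as HOCl = 1/(1 + 0.955) = 0.5115.
Free chlorine required for 1.89 ppm HOCl: 1.89 / 0.5115 = 3.695 ppm.
FC to add: 3.695 − 0.3 = 3.395 mg/L as Cl₂.
Cl₂ equivalent: 3.395 mg/L × 66,238 L = 224.9 g.
Product at 60.0% available Cl: 224.9 / 0.6 = 374.8 g.

375 g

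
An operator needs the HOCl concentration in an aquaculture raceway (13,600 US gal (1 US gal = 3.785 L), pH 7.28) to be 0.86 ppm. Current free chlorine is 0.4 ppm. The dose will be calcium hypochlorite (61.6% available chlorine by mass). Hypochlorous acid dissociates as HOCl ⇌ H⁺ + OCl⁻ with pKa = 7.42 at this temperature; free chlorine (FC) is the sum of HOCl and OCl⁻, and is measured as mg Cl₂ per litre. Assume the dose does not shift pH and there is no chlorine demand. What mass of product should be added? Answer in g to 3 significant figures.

Volume: 13,600 US gal × 3.785 L/gal = 51,476 L.
[OCl⁻]/[HOCl] = 10^(pH − pKa) = 10^(7.28 − 7.42) = 0.7244; fraction as HOCl = 1/(1 + 0.7244) = 0.5799.
Free chlorine required for 0.86 ppm HOCl: 0.86 / 0.5799 = 1.483 ppm.
FC to add: 1.483 − 0.4 = 1.083 mg/L as Cl₂.
Cl₂ equivalent: 1.083 mg/L × 51,476 L = 55.75 g.
Product at 61.6% available Cl: 55.75 / 0.616 = 90.5 g.

90.5 g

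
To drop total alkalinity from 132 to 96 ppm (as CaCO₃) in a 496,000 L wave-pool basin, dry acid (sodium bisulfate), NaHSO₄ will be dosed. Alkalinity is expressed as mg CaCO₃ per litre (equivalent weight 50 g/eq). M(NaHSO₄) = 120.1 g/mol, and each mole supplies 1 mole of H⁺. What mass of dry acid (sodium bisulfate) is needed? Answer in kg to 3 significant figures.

Alkalinity to neutralize: (132 − 96) = 36 mg/L as CaCO₃ × 496,000 L = 17,860 g as CaCO₃.
Equivalents of H⁺ required: 17,860 ÷ 50 g/eq = 357.1 eq = 357.1 mol NaHSO₄.
Mass of NaHSO₄: 357.1 × 120.1 = 42,890 g.

42.9 kg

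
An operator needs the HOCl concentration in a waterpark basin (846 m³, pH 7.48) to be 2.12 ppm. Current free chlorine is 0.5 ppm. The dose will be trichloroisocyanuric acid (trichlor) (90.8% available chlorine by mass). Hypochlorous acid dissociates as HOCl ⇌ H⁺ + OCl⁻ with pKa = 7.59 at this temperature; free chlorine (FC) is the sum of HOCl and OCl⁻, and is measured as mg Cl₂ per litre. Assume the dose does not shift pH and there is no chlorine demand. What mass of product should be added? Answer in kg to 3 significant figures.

Volume: 846 m³ = 846,000 L.
[OCl⁻]/[HOCl] = 10^(pH − pKa) = 10^(7.48 − 7.59) = 0.7762; fraction as HOCl = 1/(1 + 0.7762) = 0.563.
Free chlorine required for 2.12 ppm HOCl: 2.12 / 0.563 = 3.766 ppm.
FC to add: 3.766 − 0.5 = 3.266 mg/L as Cl₂.
Cl₂ equivalent: 3.266 mg/L × 846,000 L = 2763 g.
Product at 90.8% available Cl: 2763 / 0.908 = 3043 g.

3.04 kg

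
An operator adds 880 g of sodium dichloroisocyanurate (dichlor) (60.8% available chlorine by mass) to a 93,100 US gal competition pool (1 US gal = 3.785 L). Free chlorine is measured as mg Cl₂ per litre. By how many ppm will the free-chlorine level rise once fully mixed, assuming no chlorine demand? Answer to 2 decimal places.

1.52 ppm

Volume: 93,100 US gal × 3.785 L/gal = 352,384 L.
Available chlorine delivered: 880 g × 0.608 = 535 g as Cl₂.
Concentration rise: 535 g / 352,384 L = 1.518 mg/L = 1.52 ppm.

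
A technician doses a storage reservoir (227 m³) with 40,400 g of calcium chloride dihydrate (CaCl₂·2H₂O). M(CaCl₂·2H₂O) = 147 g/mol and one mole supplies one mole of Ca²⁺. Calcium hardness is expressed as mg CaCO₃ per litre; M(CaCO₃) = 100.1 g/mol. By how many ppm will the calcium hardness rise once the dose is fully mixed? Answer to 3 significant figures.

Volume: 227 m³ = 227,000 L.
Moles of Ca²⁺: 40,400 g ÷ 147 g/mol = 274.8 mol.
As CaCO₃: 274.8 mol × 100.1 g/mol = 27,510 g.
Rise: 27,510 g / 227,000 L × 1000 = 121.2 mg/L.

121 ppm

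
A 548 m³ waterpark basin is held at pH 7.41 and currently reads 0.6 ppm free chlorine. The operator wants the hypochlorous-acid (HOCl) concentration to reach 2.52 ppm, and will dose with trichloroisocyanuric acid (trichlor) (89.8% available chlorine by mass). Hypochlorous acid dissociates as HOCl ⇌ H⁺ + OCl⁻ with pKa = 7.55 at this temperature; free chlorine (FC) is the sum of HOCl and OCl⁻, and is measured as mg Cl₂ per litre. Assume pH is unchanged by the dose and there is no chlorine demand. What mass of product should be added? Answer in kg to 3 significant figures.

2.29 kg

Volume: 548 m³ = 548,000 L.
[OCl⁻]/[HOCl] = 10^(pH − pKa) = 10^(7.41 − 7.55) = 0.7244; fraction as HOCl = 1/(1 + 0.7244) = 0.5799.
Free chlorine required for 2.52 ppm HOCl: 2.52 / 0.5799 = 4.346 ppm.
FC to add: 4.346 − 0.6 = 3.746 mg/L as Cl₂.
Cl₂ equivalent: 3.746 mg/L × 548,000 L = 2053 g.
Product at 89.8% available Cl: 2053 / 0.898 = 2286 g.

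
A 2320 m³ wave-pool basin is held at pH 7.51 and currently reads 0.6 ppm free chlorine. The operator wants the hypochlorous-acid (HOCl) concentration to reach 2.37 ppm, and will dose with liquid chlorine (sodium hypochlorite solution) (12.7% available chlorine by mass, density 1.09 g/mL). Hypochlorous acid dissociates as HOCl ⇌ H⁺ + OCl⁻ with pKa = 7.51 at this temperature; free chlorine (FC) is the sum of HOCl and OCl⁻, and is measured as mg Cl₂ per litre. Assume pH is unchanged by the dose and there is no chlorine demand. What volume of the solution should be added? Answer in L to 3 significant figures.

69.4 L

Volume: 2320 m³ = 2,320,000 L.
[OCl⁻]/[HOCl] = 10^(pH − pKa) = 10^(7.51 − 7.51) = 1; fraction as HOCl = 1/(1 + 1) = 0.5.
Free chlorine required for 2.37 ppm HOCl: 2.37 / 0.5 = 4.74 ppm.
FC to add: 4.74 − 0.6 = 4.14 mg/L as Cl₂.
Cl₂ equivalent: 4.14 mg/L × 2,320,000 L = 9605 g.
Product at 12.7% available Cl: 9605 / 0.127 = 75,630 g.
Volume: 75,630 g ÷ 1.09 g/mL = 69,380 mL.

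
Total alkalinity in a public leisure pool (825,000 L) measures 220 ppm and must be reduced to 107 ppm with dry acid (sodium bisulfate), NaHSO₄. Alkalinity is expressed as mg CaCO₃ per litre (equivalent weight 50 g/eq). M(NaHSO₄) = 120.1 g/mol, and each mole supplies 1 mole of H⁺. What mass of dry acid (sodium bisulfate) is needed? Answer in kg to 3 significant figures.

224 kg

Alkalinity to neutralize: (220 − 107) = 113 mg/L as CaCO₃ × 825,000 L = 93,220 g as CaCO₃.
Equivalents of H⁺ required: 93,220 ÷ 50 g/eq = 1864 eq = 1864 mol NaHSO₄.
Mass of NaHSO₄: 1864 × 120.1 = 223,900 g.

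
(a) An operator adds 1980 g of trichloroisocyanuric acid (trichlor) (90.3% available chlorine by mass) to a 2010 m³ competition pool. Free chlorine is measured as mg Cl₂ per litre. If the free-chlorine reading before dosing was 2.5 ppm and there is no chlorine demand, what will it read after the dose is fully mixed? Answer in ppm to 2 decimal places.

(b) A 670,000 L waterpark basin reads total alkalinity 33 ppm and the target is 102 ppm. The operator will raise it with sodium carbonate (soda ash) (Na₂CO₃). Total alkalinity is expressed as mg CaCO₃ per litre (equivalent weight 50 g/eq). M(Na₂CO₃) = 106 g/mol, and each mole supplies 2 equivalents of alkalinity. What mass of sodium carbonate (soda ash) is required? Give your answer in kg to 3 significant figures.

(a) 3.39 ppm; (b) 49.0 kg

(a) Volume: 2010 m³ = 2,010,000 L.
(a) Available chlorine delivered: 1980 g × 0.903 = 1788 g as Cl₂.
(a) Concentration rise: 1788 g / 2,010,000 L = 0.8895 mg/L = 0.89 ppm.
(a) Final FC: 2.5 + 0.89 = 3.39 ppm.

(b) Alkalinity to add: (102 − 33) = 69 mg/L as CaCO₃ × 670,000 L = 46,230 g as CaCO₃.
(b) Equivalents: 46,230 g ÷ 50 g/eq = 924.6 eq.
(b) Each mole of Na₂CO₃ supplies 2 eq, so 924.6 / 2 = 462.3 mol.
(b) Mass: 462.3 mol × 106 g/mol = 49,000 g.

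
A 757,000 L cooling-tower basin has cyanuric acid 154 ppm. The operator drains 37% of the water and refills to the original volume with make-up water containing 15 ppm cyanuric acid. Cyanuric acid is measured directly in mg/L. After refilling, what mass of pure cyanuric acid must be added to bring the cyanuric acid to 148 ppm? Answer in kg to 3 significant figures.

After draining 37% and refilling: 154 × 0.63 + 15 × 0.37 = 102.57 ppm.
Deficit to target: 148 − 102.57 = 45.43 mg/L.
Mass: 45.43 mg/L × 757,000 L = 34,390 g cyanuric acid.

34.4 kg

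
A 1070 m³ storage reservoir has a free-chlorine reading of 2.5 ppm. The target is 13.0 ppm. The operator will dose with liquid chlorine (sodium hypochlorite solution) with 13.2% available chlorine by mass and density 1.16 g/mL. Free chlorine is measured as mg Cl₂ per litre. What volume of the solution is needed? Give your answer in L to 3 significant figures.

Volume: 1070 m³ = 1,070,000 L.
Chlorine deficit: 13.0 − 2.5 = 10.5 ppm = 10.5 mg/L as Cl₂.
Cl₂ equivalent needed: 10.5 mg/L × 1,070,000 L = 11,240,000 mg = 11,240 g.
Product at 13.2% available chlorine: 11,240 / 0.132 = 85,110 g.
Volume at density 1.16 g/mL: 85,110 g ÷ 1.16 g/mL = 73,370 mL.

73.4 L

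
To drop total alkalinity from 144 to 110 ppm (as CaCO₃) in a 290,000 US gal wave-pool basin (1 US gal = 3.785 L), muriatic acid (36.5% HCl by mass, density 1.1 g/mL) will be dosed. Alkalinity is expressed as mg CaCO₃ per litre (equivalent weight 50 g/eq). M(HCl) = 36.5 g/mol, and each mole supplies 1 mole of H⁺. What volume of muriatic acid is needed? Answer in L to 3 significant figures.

67.9 L

Volume: 290,000 US gal × 3.785 L/gal = 1,097,650 L.
Alkalinity to neutralize: (144 − 110) = 34 mg/L as CaCO₃ × 1,097,650 L = 37,320 g as CaCO₃.
Equivalents of H⁺ required: 37,320 ÷ 50 g/eq = 746.4 eq = 746.4 mol HCl.
Mass of HCl: 746.4 × 36.5 = 27,240 g.
Mass of 36.5% solution: 27,240 / 0.365 = 74,640 g.
Volume: 74,640 g ÷ 1.1 g/mL = 67,850 mL.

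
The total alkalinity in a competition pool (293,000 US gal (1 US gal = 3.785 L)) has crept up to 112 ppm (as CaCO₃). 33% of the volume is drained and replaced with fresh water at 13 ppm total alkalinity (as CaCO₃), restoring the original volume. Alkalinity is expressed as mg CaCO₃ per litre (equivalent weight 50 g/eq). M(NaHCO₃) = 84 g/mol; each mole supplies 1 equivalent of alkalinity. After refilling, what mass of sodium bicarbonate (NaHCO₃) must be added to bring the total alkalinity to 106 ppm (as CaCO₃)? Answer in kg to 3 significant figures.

49.7 kg

Volume: 293,000 US gal × 3.785 L/gal = 1,109,005 L.
After draining 33% and refilling: 112 × 0.67 + 13 × 0.33 = 79.33 ppm.
Deficit to target: 106 − 79.33 = 26.67 mg/L.
As CaCO₃: 26.67 mg/L × 1,109,005 L = 29,580 g; ÷ 50 g/eq ÷ 1 = 591.5 mol NaHCO₃.
Mass: 591.5 × 84 = 49,690 g.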